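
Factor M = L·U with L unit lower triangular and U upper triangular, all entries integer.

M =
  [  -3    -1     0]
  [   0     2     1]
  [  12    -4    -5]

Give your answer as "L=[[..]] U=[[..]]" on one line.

L=[[1,0,0],[0,1,0],[-4,-4,1]] U=[[-3,-1,0],[0,2,1],[0,0,-1]]

  R1 -= 0·R0 → [0,2,1]
  R2 -= -4·R0 → [0,-8,-5]
  R2 -= -4·R1 → [0,0,-1]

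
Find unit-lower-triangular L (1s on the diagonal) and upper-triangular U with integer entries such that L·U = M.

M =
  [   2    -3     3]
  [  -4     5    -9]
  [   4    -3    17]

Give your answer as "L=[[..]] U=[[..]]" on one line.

  R1 -= -2·R0 → [0,-1,-3]
  R2 -= 2·R0 → [0,3,11]
  R2 -= -3·R1 → [0,0,2]

L=[[1,0,0],[-2,1,0],[2,-3,1]] U=[[2,-3,3],[0,-1,-3],[0,0,2]]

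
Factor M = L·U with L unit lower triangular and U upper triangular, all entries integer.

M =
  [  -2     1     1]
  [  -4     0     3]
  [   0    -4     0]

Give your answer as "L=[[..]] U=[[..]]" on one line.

  row1 -= 2·row0 → [0,-2,1]
  row2 -= 0·row0 → [0,-4,0]
  row2 -= 2·row1 → [0,0,-2]

L=[[1,0,0],[2,1,0],[0,2,1]] U=[[-2,1,1],[0,-2,1],[0,0,-2]]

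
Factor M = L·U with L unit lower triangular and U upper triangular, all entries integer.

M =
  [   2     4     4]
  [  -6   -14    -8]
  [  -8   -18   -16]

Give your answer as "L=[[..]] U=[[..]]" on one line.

L=[[1,0,0],[-3,1,0],[-4,1,1]] U=[[2,4,4],[0,-2,4],[0,0,-4]]

  r1 -= -3·r0 → [0,-2,4]
  r2 -= -4·r0 → [0,-2,0]
  r2 -= 1·r1 → [0,0,-4]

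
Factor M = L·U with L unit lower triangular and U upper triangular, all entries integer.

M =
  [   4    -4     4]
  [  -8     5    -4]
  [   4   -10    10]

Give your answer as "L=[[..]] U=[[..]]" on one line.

  row1 -= -2·row0 → [0,-3,4]
  row2 -= 1·row0 → [0,-6,6]
  row2 -= 2·row1 → [0,0,-2]

L=[[1,0,0],[-2,1,0],[1,2,1]] U=[[4,-4,4],[0,-3,4],[0,0,-2]]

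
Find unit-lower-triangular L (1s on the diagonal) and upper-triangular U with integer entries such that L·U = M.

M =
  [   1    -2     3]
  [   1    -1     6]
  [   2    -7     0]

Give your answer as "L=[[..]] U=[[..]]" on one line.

  row1 -= 1·row0 → [0,1,3]
  row2 -= 2·row0 → [0,-3,-6]
  row2 -= -3·row1 → [0,0,3]

L=[[1,0,0],[1,1,0],[2,-3,1]] U=[[1,-2,3],[0,1,3],[0,0,3]]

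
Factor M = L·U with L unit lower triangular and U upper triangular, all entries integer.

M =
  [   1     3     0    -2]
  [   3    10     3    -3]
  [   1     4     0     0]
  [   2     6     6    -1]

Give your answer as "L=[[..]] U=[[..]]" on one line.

L=[[1,0,0,0],[3,1,0,0],[1,1,1,0],[2,0,-2,1]] U=[[1,3,0,-2],[0,1,3,3],[0,0,-3,-1],[0,0,0,1]]

  r1 -= 3·r0 → [0,1,3,3]
  r2 -= 1·r0 → [0,1,0,2]
  r3 -= 2·r0 → [0,0,6,3]
  r2 -= 1·r1 → [0,0,-3,-1]
  r3 -= 0·r1 → [0,0,6,3]
  r3 -= -2·r2 → [0,0,0,1]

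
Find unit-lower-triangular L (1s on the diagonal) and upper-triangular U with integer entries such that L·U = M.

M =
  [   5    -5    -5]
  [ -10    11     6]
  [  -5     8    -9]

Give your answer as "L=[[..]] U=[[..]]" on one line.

L=[[1,0,0],[-2,1,0],[-1,3,1]] U=[[5,-5,-5],[0,1,-4],[0,0,-2]]

  r1 -= -2·r0 → [0,1,-4]
  r2 -= -1·r0 → [0,3,-14]
  r2 -= 3·r1 → [0,0,-2]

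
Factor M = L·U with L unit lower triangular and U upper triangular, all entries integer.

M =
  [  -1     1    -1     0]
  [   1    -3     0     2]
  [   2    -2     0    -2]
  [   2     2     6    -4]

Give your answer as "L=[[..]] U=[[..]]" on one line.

  row1 -= -1·row0 → [0,-2,-1,2]
  row2 -= -2·row0 → [0,0,-2,-2]
  row3 -= -2·row0 → [0,4,4,-4]
  row2 -= 0·row1 → [0,0,-2,-2]
  row3 -= -2·row1 → [0,0,2,0]
  row3 -= -1·row2 → [0,0,0,-2]

L=[[1,0,0,0],[-1,1,0,0],[-2,0,1,0],[-2,-2,-1,1]] U=[[-1,1,-1,0],[0,-2,-1,2],[0,0,-2,-2],[0,0,0,-2]]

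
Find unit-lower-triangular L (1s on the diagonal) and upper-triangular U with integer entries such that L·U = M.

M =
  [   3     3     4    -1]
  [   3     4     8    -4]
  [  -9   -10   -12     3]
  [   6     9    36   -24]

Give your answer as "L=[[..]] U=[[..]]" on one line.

  r1 -= 1·r0 → [0,1,4,-3]
  r2 -= -3·r0 → [0,-1,0,0]
  r3 -= 2·r0 → [0,3,28,-22]
  r2 -= -1·r1 → [0,0,4,-3]
  r3 -= 3·r1 → [0,0,16,-13]
  r3 -= 4·r2 → [0,0,0,-1]

L=[[1,0,0,0],[1,1,0,0],[-3,-1,1,0],[2,3,4,1]] U=[[3,3,4,-1],[0,1,4,-3],[0,0,4,-3],[0,0,0,-1]]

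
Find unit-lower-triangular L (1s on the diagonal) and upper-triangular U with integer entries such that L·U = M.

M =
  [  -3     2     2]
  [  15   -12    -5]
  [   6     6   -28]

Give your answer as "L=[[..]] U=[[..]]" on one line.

  r1 -= -5·r0 → [0,-2,5]
  r2 -= -2·r0 → [0,10,-24]
  r2 -= -5·r1 → [0,0,1]

L=[[1,0,0],[-5,1,0],[-2,-5,1]] U=[[-3,2,2],[0,-2,5],[0,0,1]]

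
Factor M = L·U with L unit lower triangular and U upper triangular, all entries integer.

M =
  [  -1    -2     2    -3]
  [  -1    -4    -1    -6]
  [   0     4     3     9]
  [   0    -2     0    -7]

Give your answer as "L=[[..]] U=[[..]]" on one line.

L=[[1,0,0,0],[1,1,0,0],[0,-2,1,0],[0,1,-1,1]] U=[[-1,-2,2,-3],[0,-2,-3,-3],[0,0,-3,3],[0,0,0,-1]]

  R1 -= 1·R0 → [0,-2,-3,-3]
  R2 -= 0·R0 → [0,4,3,9]
  R3 -= 0·R0 → [0,-2,0,-7]
  R2 -= -2·R1 → [0,0,-3,3]
  R3 -= 1·R1 → [0,0,3,-4]
  R3 -= -1·R2 → [0,0,0,-1]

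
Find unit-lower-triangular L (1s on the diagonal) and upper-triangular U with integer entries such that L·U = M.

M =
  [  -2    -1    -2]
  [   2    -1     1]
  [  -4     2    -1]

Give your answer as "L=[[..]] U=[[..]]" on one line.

L=[[1,0,0],[-1,1,0],[2,-2,1]] U=[[-2,-1,-2],[0,-2,-1],[0,0,1]]

  r1 -= -1·r0 → [0,-2,-1]
  r2 -= 2·r0 → [0,4,3]
  r2 -= -2·r1 → [0,0,1]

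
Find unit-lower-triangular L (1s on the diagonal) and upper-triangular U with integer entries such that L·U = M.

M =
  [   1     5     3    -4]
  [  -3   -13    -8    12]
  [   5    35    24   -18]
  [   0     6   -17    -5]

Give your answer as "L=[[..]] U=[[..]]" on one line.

L=[[1,0,0,0],[-3,1,0,0],[5,5,1,0],[0,3,-5,1]] U=[[1,5,3,-4],[0,2,1,0],[0,0,4,2],[0,0,0,5]]

  R1 -= -3·R0 → [0,2,1,0]
  R2 -= 5·R0 → [0,10,9,2]
  R3 -= 0·R0 → [0,6,-17,-5]
  R2 -= 5·R1 → [0,0,4,2]
  R3 -= 3·R1 → [0,0,-20,-5]
  R3 -= -5·R2 → [0,0,0,5]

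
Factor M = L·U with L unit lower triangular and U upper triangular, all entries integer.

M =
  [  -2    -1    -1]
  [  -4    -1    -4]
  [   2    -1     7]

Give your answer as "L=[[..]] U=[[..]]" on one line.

  R1 -= 2·R0 → [0,1,-2]
  R2 -= -1·R0 → [0,-2,6]
  R2 -= -2·R1 → [0,0,2]

L=[[1,0,0],[2,1,0],[-1,-2,1]] U=[[-2,-1,-1],[0,1,-2],[0,0,2]]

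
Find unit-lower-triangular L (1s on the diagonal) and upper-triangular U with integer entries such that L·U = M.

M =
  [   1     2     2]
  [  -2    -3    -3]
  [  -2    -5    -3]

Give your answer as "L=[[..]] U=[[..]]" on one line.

  r1 -= -2·r0 → [0,1,1]
  r2 -= -2·r0 → [0,-1,1]
  r2 -= -1·r1 → [0,0,2]

L=[[1,0,0],[-2,1,0],[-2,-1,1]] U=[[1,2,2],[0,1,1],[0,0,2]]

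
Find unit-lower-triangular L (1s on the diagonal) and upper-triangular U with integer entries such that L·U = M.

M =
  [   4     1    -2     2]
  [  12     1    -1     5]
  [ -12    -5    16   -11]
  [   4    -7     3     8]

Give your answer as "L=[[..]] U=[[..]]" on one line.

  R1 -= 3·R0 → [0,-2,5,-1]
  R2 -= -3·R0 → [0,-2,10,-5]
  R3 -= 1·R0 → [0,-8,5,6]
  R2 -= 1·R1 → [0,0,5,-4]
  R3 -= 4·R1 → [0,0,-15,10]
  R3 -= -3·R2 → [0,0,0,-2]

L=[[1,0,0,0],[3,1,0,0],[-3,1,1,0],[1,4,-3,1]] U=[[4,1,-2,2],[0,-2,5,-1],[0,0,5,-4],[0,0,0,-2]]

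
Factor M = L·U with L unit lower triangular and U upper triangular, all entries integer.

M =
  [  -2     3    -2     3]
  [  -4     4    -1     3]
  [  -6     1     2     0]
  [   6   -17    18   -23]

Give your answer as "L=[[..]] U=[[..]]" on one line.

L=[[1,0,0,0],[2,1,0,0],[3,4,1,0],[-3,4,0,1]] U=[[-2,3,-2,3],[0,-2,3,-3],[0,0,-4,3],[0,0,0,-2]]

  R1 -= 2·R0 → [0,-2,3,-3]
  R2 -= 3·R0 → [0,-8,8,-9]
  R3 -= -3·R0 → [0,-8,12,-14]
  R2 -= 4·R1 → [0,0,-4,3]
  R3 -= 4·R1 → [0,0,0,-2]
  R3 -= 0·R2 → [0,0,0,-2]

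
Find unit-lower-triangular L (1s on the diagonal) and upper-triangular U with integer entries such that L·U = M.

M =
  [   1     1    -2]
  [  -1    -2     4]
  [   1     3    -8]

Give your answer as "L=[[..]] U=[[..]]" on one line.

L=[[1,0,0],[-1,1,0],[1,-2,1]] U=[[1,1,-2],[0,-1,2],[0,0,-2]]

  row1 -= -1·row0 → [0,-1,2]
  row2 -= 1·row0 → [0,2,-6]
  row2 -= -2·row1 → [0,0,-2]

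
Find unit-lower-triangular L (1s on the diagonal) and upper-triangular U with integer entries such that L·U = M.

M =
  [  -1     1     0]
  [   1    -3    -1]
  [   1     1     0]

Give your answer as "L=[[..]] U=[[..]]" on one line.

L=[[1,0,0],[-1,1,0],[-1,-1,1]] U=[[-1,1,0],[0,-2,-1],[0,0,-1]]

  r1 -= -1·r0 → [0,-2,-1]
  r2 -= -1·r0 → [0,2,0]
  r2 -= -1·r1 → [0,0,-1]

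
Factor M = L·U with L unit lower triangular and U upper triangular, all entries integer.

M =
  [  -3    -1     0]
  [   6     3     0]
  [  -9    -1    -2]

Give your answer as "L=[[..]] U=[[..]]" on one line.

L=[[1,0,0],[-2,1,0],[3,2,1]] U=[[-3,-1,0],[0,1,0],[0,0,-2]]

  row1 -= -2·row0 → [0,1,0]
  row2 -= 3·row0 → [0,2,-2]
  row2 -= 2·row1 → [0,0,-2]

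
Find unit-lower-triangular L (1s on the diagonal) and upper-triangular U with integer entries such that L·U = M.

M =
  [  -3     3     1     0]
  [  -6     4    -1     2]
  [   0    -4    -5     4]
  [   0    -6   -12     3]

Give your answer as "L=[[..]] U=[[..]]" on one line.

  r1 -= 2·r0 → [0,-2,-3,2]
  r2 -= 0·r0 → [0,-4,-5,4]
  r3 -= 0·r0 → [0,-6,-12,3]
  r2 -= 2·r1 → [0,0,1,0]
  r3 -= 3·r1 → [0,0,-3,-3]
  r3 -= -3·r2 → [0,0,0,-3]

L=[[1,0,0,0],[2,1,0,0],[0,2,1,0],[0,3,-3,1]] U=[[-3,3,1,0],[0,-2,-3,2],[0,0,1,0],[0,0,0,-3]]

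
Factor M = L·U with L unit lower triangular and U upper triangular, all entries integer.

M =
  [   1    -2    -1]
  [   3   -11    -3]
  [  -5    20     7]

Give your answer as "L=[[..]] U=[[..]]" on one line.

L=[[1,0,0],[3,1,0],[-5,-2,1]] U=[[1,-2,-1],[0,-5,0],[0,0,2]]

  r1 -= 3·r0 → [0,-5,0]
  r2 -= -5·r0 → [0,10,2]
  r2 -= -2·r1 → [0,0,2]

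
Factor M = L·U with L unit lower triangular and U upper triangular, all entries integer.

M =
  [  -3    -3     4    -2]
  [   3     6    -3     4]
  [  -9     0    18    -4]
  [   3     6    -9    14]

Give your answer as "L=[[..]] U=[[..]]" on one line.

  R1 -= -1·R0 → [0,3,1,2]
  R2 -= 3·R0 → [0,9,6,2]
  R3 -= -1·R0 → [0,3,-5,12]
  R2 -= 3·R1 → [0,0,3,-4]
  R3 -= 1·R1 → [0,0,-6,10]
  R3 -= -2·R2 → [0,0,0,2]

L=[[1,0,0,0],[-1,1,0,0],[3,3,1,0],[-1,1,-2,1]] U=[[-3,-3,4,-2],[0,3,1,2],[0,0,3,-4],[0,0,0,2]]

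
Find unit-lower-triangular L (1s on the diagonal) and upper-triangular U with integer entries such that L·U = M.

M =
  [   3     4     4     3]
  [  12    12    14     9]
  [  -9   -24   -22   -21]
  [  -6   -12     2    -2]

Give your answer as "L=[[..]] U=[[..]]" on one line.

  R1 -= 4·R0 → [0,-4,-2,-3]
  R2 -= -3·R0 → [0,-12,-10,-12]
  R3 -= -2·R0 → [0,-4,10,4]
  R2 -= 3·R1 → [0,0,-4,-3]
  R3 -= 1·R1 → [0,0,12,7]
  R3 -= -3·R2 → [0,0,0,-2]

L=[[1,0,0,0],[4,1,0,0],[-3,3,1,0],[-2,1,-3,1]] U=[[3,4,4,3],[0,-4,-2,-3],[0,0,-4,-3],[0,0,0,-2]]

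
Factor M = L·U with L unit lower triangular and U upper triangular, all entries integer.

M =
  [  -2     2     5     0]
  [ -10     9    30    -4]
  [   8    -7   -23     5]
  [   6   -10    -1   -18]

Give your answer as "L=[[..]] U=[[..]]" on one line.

  R1 -= 5·R0 → [0,-1,5,-4]
  R2 -= -4·R0 → [0,1,-3,5]
  R3 -= -3·R0 → [0,-4,14,-18]
  R2 -= -1·R1 → [0,0,2,1]
  R3 -= 4·R1 → [0,0,-6,-2]
  R3 -= -3·R2 → [0,0,0,1]

L=[[1,0,0,0],[5,1,0,0],[-4,-1,1,0],[-3,4,-3,1]] U=[[-2,2,5,0],[0,-1,5,-4],[0,0,2,1],[0,0,0,1]]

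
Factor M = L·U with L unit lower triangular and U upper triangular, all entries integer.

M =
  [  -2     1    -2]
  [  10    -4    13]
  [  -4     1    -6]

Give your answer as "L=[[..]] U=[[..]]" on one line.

L=[[1,0,0],[-5,1,0],[2,-1,1]] U=[[-2,1,-2],[0,1,3],[0,0,1]]

  R1 -= -5·R0 → [0,1,3]
  R2 -= 2·R0 → [0,-1,-2]
  R2 -= -1·R1 → [0,0,1]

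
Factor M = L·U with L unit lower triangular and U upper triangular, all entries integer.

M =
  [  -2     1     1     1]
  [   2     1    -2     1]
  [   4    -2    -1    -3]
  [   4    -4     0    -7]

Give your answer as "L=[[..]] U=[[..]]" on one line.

L=[[1,0,0,0],[-1,1,0,0],[-2,0,1,0],[-2,-1,1,1]] U=[[-2,1,1,1],[0,2,-1,2],[0,0,1,-1],[0,0,0,-2]]

  r1 -= -1·r0 → [0,2,-1,2]
  r2 -= -2·r0 → [0,0,1,-1]
  r3 -= -2·r0 → [0,-2,2,-5]
  r2 -= 0·r1 → [0,0,1,-1]
  r3 -= -1·r1 → [0,0,1,-3]
  r3 -= 1·r2 → [0,0,0,-2]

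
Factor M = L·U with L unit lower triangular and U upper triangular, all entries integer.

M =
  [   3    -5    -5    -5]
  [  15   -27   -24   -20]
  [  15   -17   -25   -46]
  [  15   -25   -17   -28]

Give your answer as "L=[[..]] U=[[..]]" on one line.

  row1 -= 5·row0 → [0,-2,1,5]
  row2 -= 5·row0 → [0,8,0,-21]
  row3 -= 5·row0 → [0,0,8,-3]
  row2 -= -4·row1 → [0,0,4,-1]
  row3 -= 0·row1 → [0,0,8,-3]
  row3 -= 2·row2 → [0,0,0,-1]

L=[[1,0,0,0],[5,1,0,0],[5,-4,1,0],[5,0,2,1]] U=[[3,-5,-5,-5],[0,-2,1,5],[0,0,4,-1],[0,0,0,-1]]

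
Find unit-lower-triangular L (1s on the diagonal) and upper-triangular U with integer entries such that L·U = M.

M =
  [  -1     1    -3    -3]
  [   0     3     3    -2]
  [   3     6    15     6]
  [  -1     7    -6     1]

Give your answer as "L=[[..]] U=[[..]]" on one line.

  row1 -= 0·row0 → [0,3,3,-2]
  row2 -= -3·row0 → [0,9,6,-3]
  row3 -= 1·row0 → [0,6,-3,4]
  row2 -= 3·row1 → [0,0,-3,3]
  row3 -= 2·row1 → [0,0,-9,8]
  row3 -= 3·row2 → [0,0,0,-1]

L=[[1,0,0,0],[0,1,0,0],[-3,3,1,0],[1,2,3,1]] U=[[-1,1,-3,-3],[0,3,3,-2],[0,0,-3,3],[0,0,0,-1]]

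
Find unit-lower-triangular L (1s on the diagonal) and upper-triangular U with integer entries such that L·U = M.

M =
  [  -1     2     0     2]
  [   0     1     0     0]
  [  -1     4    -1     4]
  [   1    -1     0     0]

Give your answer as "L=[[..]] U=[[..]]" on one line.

L=[[1,0,0,0],[0,1,0,0],[1,2,1,0],[-1,1,0,1]] U=[[-1,2,0,2],[0,1,0,0],[0,0,-1,2],[0,0,0,2]]

  row1 -= 0·row0 → [0,1,0,0]
  row2 -= 1·row0 → [0,2,-1,2]
  row3 -= -1·row0 → [0,1,0,2]
  row2 -= 2·row1 → [0,0,-1,2]
  row3 -= 1·row1 → [0,0,0,2]
  row3 -= 0·row2 → [0,0,0,2]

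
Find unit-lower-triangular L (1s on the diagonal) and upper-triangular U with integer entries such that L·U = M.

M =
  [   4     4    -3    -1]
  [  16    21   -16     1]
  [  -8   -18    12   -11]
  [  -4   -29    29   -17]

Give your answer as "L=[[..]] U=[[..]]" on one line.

  r1 -= 4·r0 → [0,5,-4,5]
  r2 -= -2·r0 → [0,-10,6,-13]
  r3 -= -1·r0 → [0,-25,26,-18]
  r2 -= -2·r1 → [0,0,-2,-3]
  r3 -= -5·r1 → [0,0,6,7]
  r3 -= -3·r2 → [0,0,0,-2]

L=[[1,0,0,0],[4,1,0,0],[-2,-2,1,0],[-1,-5,-3,1]] U=[[4,4,-3,-1],[0,5,-4,5],[0,0,-2,-3],[0,0,0,-2]]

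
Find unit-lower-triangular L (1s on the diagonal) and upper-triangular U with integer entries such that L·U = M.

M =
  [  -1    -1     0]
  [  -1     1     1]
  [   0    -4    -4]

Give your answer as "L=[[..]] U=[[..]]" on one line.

L=[[1,0,0],[1,1,0],[0,-2,1]] U=[[-1,-1,0],[0,2,1],[0,0,-2]]

  r1 -= 1·r0 → [0,2,1]
  r2 -= 0·r0 → [0,-4,-4]
  r2 -= -2·r1 → [0,0,-2]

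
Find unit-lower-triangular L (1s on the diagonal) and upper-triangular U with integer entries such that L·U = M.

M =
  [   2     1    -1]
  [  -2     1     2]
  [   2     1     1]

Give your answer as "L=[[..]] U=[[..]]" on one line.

  row1 -= -1·row0 → [0,2,1]
  row2 -= 1·row0 → [0,0,2]
  row2 -= 0·row1 → [0,0,2]

L=[[1,0,0],[-1,1,0],[1,0,1]] U=[[2,1,-1],[0,2,1],[0,0,2]]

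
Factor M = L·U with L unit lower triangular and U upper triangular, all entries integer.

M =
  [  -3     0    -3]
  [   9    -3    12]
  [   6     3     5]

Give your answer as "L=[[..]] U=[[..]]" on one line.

  r1 -= -3·r0 → [0,-3,3]
  r2 -= -2·r0 → [0,3,-1]
  r2 -= -1·r1 → [0,0,2]

L=[[1,0,0],[-3,1,0],[-2,-1,1]] U=[[-3,0,-3],[0,-3,3],[0,0,2]]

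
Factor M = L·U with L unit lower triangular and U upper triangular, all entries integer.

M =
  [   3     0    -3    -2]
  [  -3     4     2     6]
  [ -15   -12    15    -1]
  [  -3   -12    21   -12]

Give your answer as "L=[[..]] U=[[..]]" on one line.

L=[[1,0,0,0],[-1,1,0,0],[-5,-3,1,0],[-1,-3,-5,1]] U=[[3,0,-3,-2],[0,4,-1,4],[0,0,-3,1],[0,0,0,3]]

  r1 -= -1·r0 → [0,4,-1,4]
  r2 -= -5·r0 → [0,-12,0,-11]
  r3 -= -1·r0 → [0,-12,18,-14]
  r2 -= -3·r1 → [0,0,-3,1]
  r3 -= -3·r1 → [0,0,15,-2]
  r3 -= -5·r2 → [0,0,0,3]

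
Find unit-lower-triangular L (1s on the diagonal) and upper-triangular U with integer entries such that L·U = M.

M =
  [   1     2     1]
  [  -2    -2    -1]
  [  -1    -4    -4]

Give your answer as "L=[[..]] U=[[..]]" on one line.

L=[[1,0,0],[-2,1,0],[-1,-1,1]] U=[[1,2,1],[0,2,1],[0,0,-2]]

  R1 -= -2·R0 → [0,2,1]
  R2 -= -1·R0 → [0,-2,-3]
  R2 -= -1·R1 → [0,0,-2]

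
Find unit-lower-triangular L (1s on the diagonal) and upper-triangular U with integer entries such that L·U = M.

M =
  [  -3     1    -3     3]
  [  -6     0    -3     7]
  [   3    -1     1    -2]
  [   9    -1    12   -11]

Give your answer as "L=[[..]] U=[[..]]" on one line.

  row1 -= 2·row0 → [0,-2,3,1]
  row2 -= -1·row0 → [0,0,-2,1]
  row3 -= -3·row0 → [0,2,3,-2]
  row2 -= 0·row1 → [0,0,-2,1]
  row3 -= -1·row1 → [0,0,6,-1]
  row3 -= -3·row2 → [0,0,0,2]

L=[[1,0,0,0],[2,1,0,0],[-1,0,1,0],[-3,-1,-3,1]] U=[[-3,1,-3,3],[0,-2,3,1],[0,0,-2,1],[0,0,0,2]]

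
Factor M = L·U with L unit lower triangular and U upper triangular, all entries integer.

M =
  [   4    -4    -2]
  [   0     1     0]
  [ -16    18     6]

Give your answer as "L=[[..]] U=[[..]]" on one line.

  row1 -= 0·row0 → [0,1,0]
  row2 -= -4·row0 → [0,2,-2]
  row2 -= 2·row1 → [0,0,-2]

L=[[1,0,0],[0,1,0],[-4,2,1]] U=[[4,-4,-2],[0,1,0],[0,0,-2]]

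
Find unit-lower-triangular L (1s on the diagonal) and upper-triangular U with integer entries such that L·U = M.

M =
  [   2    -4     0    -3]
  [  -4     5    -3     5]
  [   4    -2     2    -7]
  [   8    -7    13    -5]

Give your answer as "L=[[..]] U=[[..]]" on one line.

  R1 -= -2·R0 → [0,-3,-3,-1]
  R2 -= 2·R0 → [0,6,2,-1]
  R3 -= 4·R0 → [0,9,13,7]
  R2 -= -2·R1 → [0,0,-4,-3]
  R3 -= -3·R1 → [0,0,4,4]
  R3 -= -1·R2 → [0,0,0,1]

L=[[1,0,0,0],[-2,1,0,0],[2,-2,1,0],[4,-3,-1,1]] U=[[2,-4,0,-3],[0,-3,-3,-1],[0,0,-4,-3],[0,0,0,1]]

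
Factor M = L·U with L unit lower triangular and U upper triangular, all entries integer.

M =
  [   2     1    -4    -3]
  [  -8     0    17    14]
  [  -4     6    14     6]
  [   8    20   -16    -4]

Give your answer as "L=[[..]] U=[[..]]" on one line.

  row1 -= -4·row0 → [0,4,1,2]
  row2 -= -2·row0 → [0,8,6,0]
  row3 -= 4·row0 → [0,16,0,8]
  row2 -= 2·row1 → [0,0,4,-4]
  row3 -= 4·row1 → [0,0,-4,0]
  row3 -= -1·row2 → [0,0,0,-4]

L=[[1,0,0,0],[-4,1,0,0],[-2,2,1,0],[4,4,-1,1]] U=[[2,1,-4,-3],[0,4,1,2],[0,0,4,-4],[0,0,0,-4]]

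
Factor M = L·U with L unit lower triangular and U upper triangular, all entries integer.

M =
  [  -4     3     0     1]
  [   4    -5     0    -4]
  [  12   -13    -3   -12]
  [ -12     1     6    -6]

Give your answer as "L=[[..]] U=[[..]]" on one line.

L=[[1,0,0,0],[-1,1,0,0],[-3,2,1,0],[3,4,-2,1]] U=[[-4,3,0,1],[0,-2,0,-3],[0,0,-3,-3],[0,0,0,-3]]

  r1 -= -1·r0 → [0,-2,0,-3]
  r2 -= -3·r0 → [0,-4,-3,-9]
  r3 -= 3·r0 → [0,-8,6,-9]
  r2 -= 2·r1 → [0,0,-3,-3]
  r3 -= 4·r1 → [0,0,6,3]
  r3 -= -2·r2 → [0,0,0,-3]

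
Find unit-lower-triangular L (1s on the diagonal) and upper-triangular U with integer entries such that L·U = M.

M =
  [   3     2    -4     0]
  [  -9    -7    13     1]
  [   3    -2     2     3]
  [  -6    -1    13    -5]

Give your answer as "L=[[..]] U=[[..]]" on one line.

L=[[1,0,0,0],[-3,1,0,0],[1,4,1,0],[-2,-3,4,1]] U=[[3,2,-4,0],[0,-1,1,1],[0,0,2,-1],[0,0,0,2]]

  R1 -= -3·R0 → [0,-1,1,1]
  R2 -= 1·R0 → [0,-4,6,3]
  R3 -= -2·R0 → [0,3,5,-5]
  R2 -= 4·R1 → [0,0,2,-1]
  R3 -= -3·R1 → [0,0,8,-2]
  R3 -= 4·R2 → [0,0,0,2]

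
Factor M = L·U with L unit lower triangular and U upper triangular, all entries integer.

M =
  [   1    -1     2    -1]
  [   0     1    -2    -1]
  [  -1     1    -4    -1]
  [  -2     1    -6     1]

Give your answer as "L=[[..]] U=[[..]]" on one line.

L=[[1,0,0,0],[0,1,0,0],[-1,0,1,0],[-2,-1,2,1]] U=[[1,-1,2,-1],[0,1,-2,-1],[0,0,-2,-2],[0,0,0,2]]

  R1 -= 0·R0 → [0,1,-2,-1]
  R2 -= -1·R0 → [0,0,-2,-2]
  R3 -= -2·R0 → [0,-1,-2,-1]
  R2 -= 0·R1 → [0,0,-2,-2]
  R3 -= -1·R1 → [0,0,-4,-2]
  R3 -= 2·R2 → [0,0,0,2]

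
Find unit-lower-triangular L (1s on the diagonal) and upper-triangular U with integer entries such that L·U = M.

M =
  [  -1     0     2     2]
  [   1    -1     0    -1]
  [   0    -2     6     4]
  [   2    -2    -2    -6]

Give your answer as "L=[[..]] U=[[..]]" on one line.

L=[[1,0,0,0],[-1,1,0,0],[0,2,1,0],[-2,2,-1,1]] U=[[-1,0,2,2],[0,-1,2,1],[0,0,2,2],[0,0,0,-2]]

  row1 -= -1·row0 → [0,-1,2,1]
  row2 -= 0·row0 → [0,-2,6,4]
  row3 -= -2·row0 → [0,-2,2,-2]
  row2 -= 2·row1 → [0,0,2,2]
  row3 -= 2·row1 → [0,0,-2,-4]
  row3 -= -1·row2 → [0,0,0,-2]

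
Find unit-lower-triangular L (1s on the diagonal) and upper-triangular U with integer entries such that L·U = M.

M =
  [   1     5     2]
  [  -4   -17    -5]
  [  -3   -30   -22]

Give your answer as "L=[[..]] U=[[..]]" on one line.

  r1 -= -4·r0 → [0,3,3]
  r2 -= -3·r0 → [0,-15,-16]
  r2 -= -5·r1 → [0,0,-1]

L=[[1,0,0],[-4,1,0],[-3,-5,1]] U=[[1,5,2],[0,3,3],[0,0,-1]]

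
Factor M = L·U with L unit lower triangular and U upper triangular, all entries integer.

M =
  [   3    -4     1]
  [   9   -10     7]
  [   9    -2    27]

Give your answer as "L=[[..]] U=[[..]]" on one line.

L=[[1,0,0],[3,1,0],[3,5,1]] U=[[3,-4,1],[0,2,4],[0,0,4]]

  r1 -= 3·r0 → [0,2,4]
  r2 -= 3·r0 → [0,10,24]
  r2 -= 5·r1 → [0,0,4]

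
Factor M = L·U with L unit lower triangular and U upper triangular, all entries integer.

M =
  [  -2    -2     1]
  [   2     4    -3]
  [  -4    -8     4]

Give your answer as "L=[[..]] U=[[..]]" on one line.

L=[[1,0,0],[-1,1,0],[2,-2,1]] U=[[-2,-2,1],[0,2,-2],[0,0,-2]]

  row1 -= -1·row0 → [0,2,-2]
  row2 -= 2·row0 → [0,-4,2]
  row2 -= -2·row1 → [0,0,-2]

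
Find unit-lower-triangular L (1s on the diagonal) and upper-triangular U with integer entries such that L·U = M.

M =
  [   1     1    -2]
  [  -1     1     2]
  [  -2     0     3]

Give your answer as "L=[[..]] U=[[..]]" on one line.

L=[[1,0,0],[-1,1,0],[-2,1,1]] U=[[1,1,-2],[0,2,0],[0,0,-1]]

  R1 -= -1·R0 → [0,2,0]
  R2 -= -2·R0 → [0,2,-1]
  R2 -= 1·R1 → [0,0,-1]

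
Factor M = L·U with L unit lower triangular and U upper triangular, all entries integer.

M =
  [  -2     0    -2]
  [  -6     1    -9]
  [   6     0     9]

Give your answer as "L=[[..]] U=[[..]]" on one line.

  row1 -= 3·row0 → [0,1,-3]
  row2 -= -3·row0 → [0,0,3]
  row2 -= 0·row1 → [0,0,3]

L=[[1,0,0],[3,1,0],[-3,0,1]] U=[[-2,0,-2],[0,1,-3],[0,0,3]]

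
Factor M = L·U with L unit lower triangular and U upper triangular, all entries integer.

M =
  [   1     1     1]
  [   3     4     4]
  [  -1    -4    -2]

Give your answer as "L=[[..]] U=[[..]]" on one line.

  R1 -= 3·R0 → [0,1,1]
  R2 -= -1·R0 → [0,-3,-1]
  R2 -= -3·R1 → [0,0,2]

L=[[1,0,0],[3,1,0],[-1,-3,1]] U=[[1,1,1],[0,1,1],[0,0,2]]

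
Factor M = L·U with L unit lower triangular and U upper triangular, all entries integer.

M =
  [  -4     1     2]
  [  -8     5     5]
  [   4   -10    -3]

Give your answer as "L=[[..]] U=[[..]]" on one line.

L=[[1,0,0],[2,1,0],[-1,-3,1]] U=[[-4,1,2],[0,3,1],[0,0,2]]

  row1 -= 2·row0 → [0,3,1]
  row2 -= -1·row0 → [0,-9,-1]
  row2 -= -3·row1 → [0,0,2]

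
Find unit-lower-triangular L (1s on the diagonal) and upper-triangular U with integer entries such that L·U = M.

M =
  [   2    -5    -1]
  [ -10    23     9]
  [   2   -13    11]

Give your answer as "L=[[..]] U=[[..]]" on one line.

  row1 -= -5·row0 → [0,-2,4]
  row2 -= 1·row0 → [0,-8,12]
  row2 -= 4·row1 → [0,0,-4]

L=[[1,0,0],[-5,1,0],[1,4,1]] U=[[2,-5,-1],[0,-2,4],[0,0,-4]]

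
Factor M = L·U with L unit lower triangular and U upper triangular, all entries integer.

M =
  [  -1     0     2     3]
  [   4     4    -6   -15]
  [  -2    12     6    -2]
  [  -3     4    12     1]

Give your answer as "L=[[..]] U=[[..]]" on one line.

  r1 -= -4·r0 → [0,4,2,-3]
  r2 -= 2·r0 → [0,12,2,-8]
  r3 -= 3·r0 → [0,4,6,-8]
  r2 -= 3·r1 → [0,0,-4,1]
  r3 -= 1·r1 → [0,0,4,-5]
  r3 -= -1·r2 → [0,0,0,-4]

L=[[1,0,0,0],[-4,1,0,0],[2,3,1,0],[3,1,-1,1]] U=[[-1,0,2,3],[0,4,2,-3],[0,0,-4,1],[0,0,0,-4]]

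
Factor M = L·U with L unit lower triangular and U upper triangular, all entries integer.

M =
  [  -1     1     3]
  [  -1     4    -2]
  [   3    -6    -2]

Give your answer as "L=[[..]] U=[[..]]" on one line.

L=[[1,0,0],[1,1,0],[-3,-1,1]] U=[[-1,1,3],[0,3,-5],[0,0,2]]

  row1 -= 1·row0 → [0,3,-5]
  row2 -= -3·row0 → [0,-3,7]
  row2 -= -1·row1 → [0,0,2]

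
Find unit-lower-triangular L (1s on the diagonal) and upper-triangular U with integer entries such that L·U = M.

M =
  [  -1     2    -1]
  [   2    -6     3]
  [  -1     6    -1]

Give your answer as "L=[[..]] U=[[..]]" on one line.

  row1 -= -2·row0 → [0,-2,1]
  row2 -= 1·row0 → [0,4,0]
  row2 -= -2·row1 → [0,0,2]

L=[[1,0,0],[-2,1,0],[1,-2,1]] U=[[-1,2,-1],[0,-2,1],[0,0,2]]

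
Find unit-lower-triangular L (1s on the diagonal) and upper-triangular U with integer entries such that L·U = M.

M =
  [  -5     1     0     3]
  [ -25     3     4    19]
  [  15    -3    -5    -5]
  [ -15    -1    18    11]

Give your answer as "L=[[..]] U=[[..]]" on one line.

L=[[1,0,0,0],[5,1,0,0],[-3,0,1,0],[3,2,-2,1]] U=[[-5,1,0,3],[0,-2,4,4],[0,0,-5,4],[0,0,0,2]]

  row1 -= 5·row0 → [0,-2,4,4]
  row2 -= -3·row0 → [0,0,-5,4]
  row3 -= 3·row0 → [0,-4,18,2]
  row2 -= 0·row1 → [0,0,-5,4]
  row3 -= 2·row1 → [0,0,10,-6]
  row3 -= -2·row2 → [0,0,0,2]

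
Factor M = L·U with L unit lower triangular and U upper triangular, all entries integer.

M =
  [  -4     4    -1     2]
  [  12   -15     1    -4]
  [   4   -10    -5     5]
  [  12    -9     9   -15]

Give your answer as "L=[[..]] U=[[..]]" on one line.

L=[[1,0,0,0],[-3,1,0,0],[-1,2,1,0],[-3,-1,-2,1]] U=[[-4,4,-1,2],[0,-3,-2,2],[0,0,-2,3],[0,0,0,-1]]

  R1 -= -3·R0 → [0,-3,-2,2]
  R2 -= -1·R0 → [0,-6,-6,7]
  R3 -= -3·R0 → [0,3,6,-9]
  R2 -= 2·R1 → [0,0,-2,3]
  R3 -= -1·R1 → [0,0,4,-7]
  R3 -= -2·R2 → [0,0,0,-1]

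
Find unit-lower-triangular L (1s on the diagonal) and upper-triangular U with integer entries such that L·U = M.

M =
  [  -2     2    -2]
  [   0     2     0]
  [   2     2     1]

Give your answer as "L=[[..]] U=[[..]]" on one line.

L=[[1,0,0],[0,1,0],[-1,2,1]] U=[[-2,2,-2],[0,2,0],[0,0,-1]]

  R1 -= 0·R0 → [0,2,0]
  R2 -= -1·R0 → [0,4,-1]
  R2 -= 2·R1 → [0,0,-1]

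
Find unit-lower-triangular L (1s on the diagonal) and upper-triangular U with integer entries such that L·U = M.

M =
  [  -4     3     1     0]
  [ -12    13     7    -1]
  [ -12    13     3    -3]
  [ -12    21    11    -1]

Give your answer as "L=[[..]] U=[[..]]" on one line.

L=[[1,0,0,0],[3,1,0,0],[3,1,1,0],[3,3,1,1]] U=[[-4,3,1,0],[0,4,4,-1],[0,0,-4,-2],[0,0,0,4]]

  r1 -= 3·r0 → [0,4,4,-1]
  r2 -= 3·r0 → [0,4,0,-3]
  r3 -= 3·r0 → [0,12,8,-1]
  r2 -= 1·r1 → [0,0,-4,-2]
  r3 -= 3·r1 → [0,0,-4,2]
  r3 -= 1·r2 → [0,0,0,4]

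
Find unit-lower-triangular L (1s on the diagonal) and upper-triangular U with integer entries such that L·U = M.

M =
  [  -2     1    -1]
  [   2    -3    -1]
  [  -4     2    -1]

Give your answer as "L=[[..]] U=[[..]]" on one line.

  R1 -= -1·R0 → [0,-2,-2]
  R2 -= 2·R0 → [0,0,1]
  R2 -= 0·R1 → [0,0,1]

L=[[1,0,0],[-1,1,0],[2,0,1]] U=[[-2,1,-1],[0,-2,-2],[0,0,1]]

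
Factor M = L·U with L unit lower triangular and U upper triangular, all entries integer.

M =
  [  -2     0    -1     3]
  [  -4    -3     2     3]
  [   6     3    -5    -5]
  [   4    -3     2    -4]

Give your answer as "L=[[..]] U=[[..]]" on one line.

  r1 -= 2·r0 → [0,-3,4,-3]
  r2 -= -3·r0 → [0,3,-8,4]
  r3 -= -2·r0 → [0,-3,0,2]
  r2 -= -1·r1 → [0,0,-4,1]
  r3 -= 1·r1 → [0,0,-4,5]
  r3 -= 1·r2 → [0,0,0,4]

L=[[1,0,0,0],[2,1,0,0],[-3,-1,1,0],[-2,1,1,1]] U=[[-2,0,-1,3],[0,-3,4,-3],[0,0,-4,1],[0,0,0,4]]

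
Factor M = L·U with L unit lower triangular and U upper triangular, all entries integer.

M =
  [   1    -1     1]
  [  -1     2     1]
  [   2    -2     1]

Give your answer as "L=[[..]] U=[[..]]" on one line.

  R1 -= -1·R0 → [0,1,2]
  R2 -= 2·R0 → [0,0,-1]
  R2 -= 0·R1 → [0,0,-1]

L=[[1,0,0],[-1,1,0],[2,0,1]] U=[[1,-1,1],[0,1,2],[0,0,-1]]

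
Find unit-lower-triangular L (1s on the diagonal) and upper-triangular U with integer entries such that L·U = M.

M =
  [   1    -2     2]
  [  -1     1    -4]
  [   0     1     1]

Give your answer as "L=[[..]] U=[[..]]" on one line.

L=[[1,0,0],[-1,1,0],[0,-1,1]] U=[[1,-2,2],[0,-1,-2],[0,0,-1]]

  row1 -= -1·row0 → [0,-1,-2]
  row2 -= 0·row0 → [0,1,1]
  row2 -= -1·row1 → [0,0,-1]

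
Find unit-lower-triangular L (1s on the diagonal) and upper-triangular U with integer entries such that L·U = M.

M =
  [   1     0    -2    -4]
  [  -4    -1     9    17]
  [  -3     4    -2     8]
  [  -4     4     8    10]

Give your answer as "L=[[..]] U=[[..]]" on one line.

  row1 -= -4·row0 → [0,-1,1,1]
  row2 -= -3·row0 → [0,4,-8,-4]
  row3 -= -4·row0 → [0,4,0,-6]
  row2 -= -4·row1 → [0,0,-4,0]
  row3 -= -4·row1 → [0,0,4,-2]
  row3 -= -1·row2 → [0,0,0,-2]

L=[[1,0,0,0],[-4,1,0,0],[-3,-4,1,0],[-4,-4,-1,1]] U=[[1,0,-2,-4],[0,-1,1,1],[0,0,-4,0],[0,0,0,-2]]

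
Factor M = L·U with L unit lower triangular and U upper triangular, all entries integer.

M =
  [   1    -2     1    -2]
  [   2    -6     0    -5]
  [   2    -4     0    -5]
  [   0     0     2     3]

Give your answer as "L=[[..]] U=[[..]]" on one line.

  row1 -= 2·row0 → [0,-2,-2,-1]
  row2 -= 2·row0 → [0,0,-2,-1]
  row3 -= 0·row0 → [0,0,2,3]
  row2 -= 0·row1 → [0,0,-2,-1]
  row3 -= 0·row1 → [0,0,2,3]
  row3 -= -1·row2 → [0,0,0,2]

L=[[1,0,0,0],[2,1,0,0],[2,0,1,0],[0,0,-1,1]] U=[[1,-2,1,-2],[0,-2,-2,-1],[0,0,-2,-1],[0,0,0,2]]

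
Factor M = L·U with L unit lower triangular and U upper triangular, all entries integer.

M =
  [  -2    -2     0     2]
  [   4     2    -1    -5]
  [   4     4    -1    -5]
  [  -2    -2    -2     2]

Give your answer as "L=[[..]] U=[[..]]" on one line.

  row1 -= -2·row0 → [0,-2,-1,-1]
  row2 -= -2·row0 → [0,0,-1,-1]
  row3 -= 1·row0 → [0,0,-2,0]
  row2 -= 0·row1 → [0,0,-1,-1]
  row3 -= 0·row1 → [0,0,-2,0]
  row3 -= 2·row2 → [0,0,0,2]

L=[[1,0,0,0],[-2,1,0,0],[-2,0,1,0],[1,0,2,1]] U=[[-2,-2,0,2],[0,-2,-1,-1],[0,0,-1,-1],[0,0,0,2]]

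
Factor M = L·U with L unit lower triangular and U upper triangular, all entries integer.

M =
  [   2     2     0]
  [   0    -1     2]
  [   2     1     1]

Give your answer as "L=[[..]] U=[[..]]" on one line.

L=[[1,0,0],[0,1,0],[1,1,1]] U=[[2,2,0],[0,-1,2],[0,0,-1]]

  R1 -= 0·R0 → [0,-1,2]
  R2 -= 1·R0 → [0,-1,1]
  R2 -= 1·R1 → [0,0,-1]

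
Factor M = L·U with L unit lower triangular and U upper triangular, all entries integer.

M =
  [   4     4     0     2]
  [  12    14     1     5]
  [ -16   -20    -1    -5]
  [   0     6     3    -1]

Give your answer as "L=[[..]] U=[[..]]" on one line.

L=[[1,0,0,0],[3,1,0,0],[-4,-2,1,0],[0,3,0,1]] U=[[4,4,0,2],[0,2,1,-1],[0,0,1,1],[0,0,0,2]]

  r1 -= 3·r0 → [0,2,1,-1]
  r2 -= -4·r0 → [0,-4,-1,3]
  r3 -= 0·r0 → [0,6,3,-1]
  r2 -= -2·r1 → [0,0,1,1]
  r3 -= 3·r1 → [0,0,0,2]
  r3 -= 0·r2 → [0,0,0,2]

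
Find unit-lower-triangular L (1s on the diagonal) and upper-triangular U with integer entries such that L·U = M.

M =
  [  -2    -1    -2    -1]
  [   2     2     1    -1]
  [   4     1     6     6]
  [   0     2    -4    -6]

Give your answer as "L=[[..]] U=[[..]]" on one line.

L=[[1,0,0,0],[-1,1,0,0],[-2,-1,1,0],[0,2,-2,1]] U=[[-2,-1,-2,-1],[0,1,-1,-2],[0,0,1,2],[0,0,0,2]]

  row1 -= -1·row0 → [0,1,-1,-2]
  row2 -= -2·row0 → [0,-1,2,4]
  row3 -= 0·row0 → [0,2,-4,-6]
  row2 -= -1·row1 → [0,0,1,2]
  row3 -= 2·row1 → [0,0,-2,-2]
  row3 -= -2·row2 → [0,0,0,2]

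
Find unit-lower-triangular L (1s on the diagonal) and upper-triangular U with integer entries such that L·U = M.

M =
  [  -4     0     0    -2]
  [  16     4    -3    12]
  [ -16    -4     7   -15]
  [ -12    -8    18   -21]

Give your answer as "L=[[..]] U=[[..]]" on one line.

  r1 -= -4·r0 → [0,4,-3,4]
  r2 -= 4·r0 → [0,-4,7,-7]
  r3 -= 3·r0 → [0,-8,18,-15]
  r2 -= -1·r1 → [0,0,4,-3]
  r3 -= -2·r1 → [0,0,12,-7]
  r3 -= 3·r2 → [0,0,0,2]

L=[[1,0,0,0],[-4,1,0,0],[4,-1,1,0],[3,-2,3,1]] U=[[-4,0,0,-2],[0,4,-3,4],[0,0,4,-3],[0,0,0,2]]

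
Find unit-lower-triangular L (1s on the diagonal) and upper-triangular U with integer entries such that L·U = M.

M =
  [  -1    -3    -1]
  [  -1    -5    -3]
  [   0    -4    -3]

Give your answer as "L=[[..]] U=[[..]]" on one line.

L=[[1,0,0],[1,1,0],[0,2,1]] U=[[-1,-3,-1],[0,-2,-2],[0,0,1]]

  row1 -= 1·row0 → [0,-2,-2]
  row2 -= 0·row0 → [0,-4,-3]
  row2 -= 2·row1 → [0,0,1]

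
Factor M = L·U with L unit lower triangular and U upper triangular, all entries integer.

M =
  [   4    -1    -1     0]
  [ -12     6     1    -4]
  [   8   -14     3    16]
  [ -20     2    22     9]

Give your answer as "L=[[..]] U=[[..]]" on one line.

L=[[1,0,0,0],[-3,1,0,0],[2,-4,1,0],[-5,-1,-5,1]] U=[[4,-1,-1,0],[0,3,-2,-4],[0,0,-3,0],[0,0,0,5]]

  row1 -= -3·row0 → [0,3,-2,-4]
  row2 -= 2·row0 → [0,-12,5,16]
  row3 -= -5·row0 → [0,-3,17,9]
  row2 -= -4·row1 → [0,0,-3,0]
  row3 -= -1·row1 → [0,0,15,5]
  row3 -= -5·row2 → [0,0,0,5]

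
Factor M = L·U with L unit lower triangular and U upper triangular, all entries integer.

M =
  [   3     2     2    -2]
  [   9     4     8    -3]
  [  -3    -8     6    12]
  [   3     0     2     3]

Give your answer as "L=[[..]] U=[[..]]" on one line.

L=[[1,0,0,0],[3,1,0,0],[-1,3,1,0],[1,1,-1,1]] U=[[3,2,2,-2],[0,-2,2,3],[0,0,2,1],[0,0,0,3]]

  R1 -= 3·R0 → [0,-2,2,3]
  R2 -= -1·R0 → [0,-6,8,10]
  R3 -= 1·R0 → [0,-2,0,5]
  R2 -= 3·R1 → [0,0,2,1]
  R3 -= 1·R1 → [0,0,-2,2]
  R3 -= -1·R2 → [0,0,0,3]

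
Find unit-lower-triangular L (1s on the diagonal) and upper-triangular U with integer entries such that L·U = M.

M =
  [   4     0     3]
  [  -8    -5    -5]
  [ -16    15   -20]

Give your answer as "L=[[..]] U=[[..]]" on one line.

L=[[1,0,0],[-2,1,0],[-4,-3,1]] U=[[4,0,3],[0,-5,1],[0,0,-5]]

  r1 -= -2·r0 → [0,-5,1]
  r2 -= -4·r0 → [0,15,-8]
  r2 -= -3·r1 → [0,0,-5]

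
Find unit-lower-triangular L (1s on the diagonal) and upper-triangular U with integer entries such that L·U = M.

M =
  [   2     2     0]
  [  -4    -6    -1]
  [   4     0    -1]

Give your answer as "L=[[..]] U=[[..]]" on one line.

L=[[1,0,0],[-2,1,0],[2,2,1]] U=[[2,2,0],[0,-2,-1],[0,0,1]]

  row1 -= -2·row0 → [0,-2,-1]
  row2 -= 2·row0 → [0,-4,-1]
  row2 -= 2·row1 → [0,0,1]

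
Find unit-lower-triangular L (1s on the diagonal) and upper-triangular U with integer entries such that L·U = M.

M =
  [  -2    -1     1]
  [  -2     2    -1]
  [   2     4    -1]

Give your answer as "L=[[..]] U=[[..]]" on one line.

  R1 -= 1·R0 → [0,3,-2]
  R2 -= -1·R0 → [0,3,0]
  R2 -= 1·R1 → [0,0,2]

L=[[1,0,0],[1,1,0],[-1,1,1]] U=[[-2,-1,1],[0,3,-2],[0,0,2]]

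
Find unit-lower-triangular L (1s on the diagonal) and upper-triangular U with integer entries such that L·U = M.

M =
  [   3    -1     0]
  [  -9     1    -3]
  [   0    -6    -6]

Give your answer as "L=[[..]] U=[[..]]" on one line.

L=[[1,0,0],[-3,1,0],[0,3,1]] U=[[3,-1,0],[0,-2,-3],[0,0,3]]

  R1 -= -3·R0 → [0,-2,-3]
  R2 -= 0·R0 → [0,-6,-6]
  R2 -= 3·R1 → [0,0,3]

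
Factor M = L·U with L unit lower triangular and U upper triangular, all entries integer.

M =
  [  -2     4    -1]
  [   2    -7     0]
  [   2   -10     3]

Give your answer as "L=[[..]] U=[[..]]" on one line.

  row1 -= -1·row0 → [0,-3,-1]
  row2 -= -1·row0 → [0,-6,2]
  row2 -= 2·row1 → [0,0,4]

L=[[1,0,0],[-1,1,0],[-1,2,1]] U=[[-2,4,-1],[0,-3,-1],[0,0,4]]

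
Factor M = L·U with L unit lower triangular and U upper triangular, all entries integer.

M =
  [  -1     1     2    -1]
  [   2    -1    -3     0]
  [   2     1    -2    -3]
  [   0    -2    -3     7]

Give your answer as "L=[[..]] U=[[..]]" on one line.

  R1 -= -2·R0 → [0,1,1,-2]
  R2 -= -2·R0 → [0,3,2,-5]
  R3 -= 0·R0 → [0,-2,-3,7]
  R2 -= 3·R1 → [0,0,-1,1]
  R3 -= -2·R1 → [0,0,-1,3]
  R3 -= 1·R2 → [0,0,0,2]

L=[[1,0,0,0],[-2,1,0,0],[-2,3,1,0],[0,-2,1,1]] U=[[-1,1,2,-1],[0,1,1,-2],[0,0,-1,1],[0,0,0,2]]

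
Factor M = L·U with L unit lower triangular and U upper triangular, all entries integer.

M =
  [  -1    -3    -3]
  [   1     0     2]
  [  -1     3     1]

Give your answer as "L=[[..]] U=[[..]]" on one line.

  row1 -= -1·row0 → [0,-3,-1]
  row2 -= 1·row0 → [0,6,4]
  row2 -= -2·row1 → [0,0,2]

L=[[1,0,0],[-1,1,0],[1,-2,1]] U=[[-1,-3,-3],[0,-3,-1],[0,0,2]]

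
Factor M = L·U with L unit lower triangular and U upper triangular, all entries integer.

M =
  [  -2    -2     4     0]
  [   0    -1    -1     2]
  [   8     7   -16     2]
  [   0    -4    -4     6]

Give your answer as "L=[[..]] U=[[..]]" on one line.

L=[[1,0,0,0],[0,1,0,0],[-4,1,1,0],[0,4,0,1]] U=[[-2,-2,4,0],[0,-1,-1,2],[0,0,1,0],[0,0,0,-2]]

  r1 -= 0·r0 → [0,-1,-1,2]
  r2 -= -4·r0 → [0,-1,0,2]
  r3 -= 0·r0 → [0,-4,-4,6]
  r2 -= 1·r1 → [0,0,1,0]
  r3 -= 4·r1 → [0,0,0,-2]
  r3 -= 0·r2 → [0,0,0,-2]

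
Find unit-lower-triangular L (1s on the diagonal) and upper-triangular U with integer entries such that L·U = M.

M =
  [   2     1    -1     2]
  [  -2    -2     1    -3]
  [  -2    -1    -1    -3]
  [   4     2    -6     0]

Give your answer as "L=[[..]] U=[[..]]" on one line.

  r1 -= -1·r0 → [0,-1,0,-1]
  r2 -= -1·r0 → [0,0,-2,-1]
  r3 -= 2·r0 → [0,0,-4,-4]
  r2 -= 0·r1 → [0,0,-2,-1]
  r3 -= 0·r1 → [0,0,-4,-4]
  r3 -= 2·r2 → [0,0,0,-2]

L=[[1,0,0,0],[-1,1,0,0],[-1,0,1,0],[2,0,2,1]] U=[[2,1,-1,2],[0,-1,0,-1],[0,0,-2,-1],[0,0,0,-2]]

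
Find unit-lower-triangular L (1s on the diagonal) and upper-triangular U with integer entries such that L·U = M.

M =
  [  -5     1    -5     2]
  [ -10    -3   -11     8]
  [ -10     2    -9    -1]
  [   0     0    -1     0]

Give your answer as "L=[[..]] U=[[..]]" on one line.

  row1 -= 2·row0 → [0,-5,-1,4]
  row2 -= 2·row0 → [0,0,1,-5]
  row3 -= 0·row0 → [0,0,-1,0]
  row2 -= 0·row1 → [0,0,1,-5]
  row3 -= 0·row1 → [0,0,-1,0]
  row3 -= -1·row2 → [0,0,0,-5]

L=[[1,0,0,0],[2,1,0,0],[2,0,1,0],[0,0,-1,1]] U=[[-5,1,-5,2],[0,-5,-1,4],[0,0,1,-5],[0,0,0,-5]]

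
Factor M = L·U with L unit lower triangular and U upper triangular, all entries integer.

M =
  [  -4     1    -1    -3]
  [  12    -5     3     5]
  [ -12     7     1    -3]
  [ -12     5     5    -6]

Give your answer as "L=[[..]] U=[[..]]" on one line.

L=[[1,0,0,0],[-3,1,0,0],[3,-2,1,0],[3,-1,2,1]] U=[[-4,1,-1,-3],[0,-2,0,-4],[0,0,4,-2],[0,0,0,3]]

  r1 -= -3·r0 → [0,-2,0,-4]
  r2 -= 3·r0 → [0,4,4,6]
  r3 -= 3·r0 → [0,2,8,3]
  r2 -= -2·r1 → [0,0,4,-2]
  r3 -= -1·r1 → [0,0,8,-1]
  r3 -= 2·r2 → [0,0,0,3]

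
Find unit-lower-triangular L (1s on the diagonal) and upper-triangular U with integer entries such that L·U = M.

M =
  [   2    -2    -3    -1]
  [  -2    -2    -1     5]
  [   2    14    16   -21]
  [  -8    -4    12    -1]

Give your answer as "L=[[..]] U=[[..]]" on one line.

L=[[1,0,0,0],[-1,1,0,0],[1,-4,1,0],[-4,3,4,1]] U=[[2,-2,-3,-1],[0,-4,-4,4],[0,0,3,-4],[0,0,0,-1]]

  row1 -= -1·row0 → [0,-4,-4,4]
  row2 -= 1·row0 → [0,16,19,-20]
  row3 -= -4·row0 → [0,-12,0,-5]
  row2 -= -4·row1 → [0,0,3,-4]
  row3 -= 3·row1 → [0,0,12,-17]
  row3 -= 4·row2 → [0,0,0,-1]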